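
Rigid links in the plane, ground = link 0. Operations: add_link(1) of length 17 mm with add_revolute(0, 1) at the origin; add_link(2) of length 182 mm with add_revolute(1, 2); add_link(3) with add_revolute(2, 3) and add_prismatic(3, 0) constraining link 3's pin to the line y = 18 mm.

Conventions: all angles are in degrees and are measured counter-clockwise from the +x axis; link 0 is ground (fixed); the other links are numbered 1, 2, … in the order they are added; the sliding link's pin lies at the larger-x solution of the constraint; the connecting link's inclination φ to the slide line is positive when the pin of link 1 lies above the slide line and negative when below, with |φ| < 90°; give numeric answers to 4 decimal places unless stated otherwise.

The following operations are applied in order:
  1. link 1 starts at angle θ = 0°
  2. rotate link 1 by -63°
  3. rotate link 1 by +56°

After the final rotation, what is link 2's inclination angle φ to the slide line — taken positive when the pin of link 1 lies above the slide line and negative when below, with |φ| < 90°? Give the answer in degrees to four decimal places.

geometry: r = 17 mm, L = 182 mm, e = 18 mm; θ starts at 0°
rotate link 1 by -63°: θ ← 0° -63° = -63°
rotate link 1 by +56°: θ ← -63° +56° = -7°
h = r sin θ − e = -2.071779 − 18 = -20.071779
sin φ = h / L = -20.071779 / 182 = -0.11028450
φ = arcsin(-0.11028450) = -6.331716°

-6.3317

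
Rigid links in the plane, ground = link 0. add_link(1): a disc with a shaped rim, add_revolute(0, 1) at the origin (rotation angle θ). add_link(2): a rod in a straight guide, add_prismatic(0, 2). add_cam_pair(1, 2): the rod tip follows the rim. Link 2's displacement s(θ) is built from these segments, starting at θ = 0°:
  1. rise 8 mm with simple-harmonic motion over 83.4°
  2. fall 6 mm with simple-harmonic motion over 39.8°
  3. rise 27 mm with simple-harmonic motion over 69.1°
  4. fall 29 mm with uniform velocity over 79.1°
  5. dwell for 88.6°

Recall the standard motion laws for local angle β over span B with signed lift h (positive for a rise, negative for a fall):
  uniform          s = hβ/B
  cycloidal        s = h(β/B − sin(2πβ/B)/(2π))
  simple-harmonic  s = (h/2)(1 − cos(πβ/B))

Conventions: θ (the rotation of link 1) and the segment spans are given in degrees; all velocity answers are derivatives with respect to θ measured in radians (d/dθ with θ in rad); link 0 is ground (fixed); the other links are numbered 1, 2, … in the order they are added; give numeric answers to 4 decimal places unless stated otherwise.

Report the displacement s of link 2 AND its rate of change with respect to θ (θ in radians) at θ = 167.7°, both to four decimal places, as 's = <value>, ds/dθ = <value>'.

segment 1 (0° to 83.4°, simple-harmonic, h = 8) is passed completely: s = 0.0000 + (8) = 8.0000
segment 2 (83.4° to 123.2°, simple-harmonic, h = -6) is passed completely: s = 8.0000 + (-6) = 2.0000
θ = 167.7° falls in segment 3 (123.2° to 192.3°, simple-harmonic, h = 27): β = 167.7 − 123.2 = 44.5°, B = 69.1°; Δs = 27/2·(1 − cos(π·0.6440)) = 19.4008; s = 2.0000 + 19.4008 = 21.4008
velocity in seg [123.2°–192.3°] (simple-harmonic), θ in radians: β = 44.5° = 0.7767 rad, B = 69.1° = 1.2060 rad; ds/dθ = (πh/(2B)) sin(πβ/B) = (π·27/(2·1.2060)) sin(π·0.6440) = 31.629147 mm/rad

s = 21.4008, ds/dθ = 31.6291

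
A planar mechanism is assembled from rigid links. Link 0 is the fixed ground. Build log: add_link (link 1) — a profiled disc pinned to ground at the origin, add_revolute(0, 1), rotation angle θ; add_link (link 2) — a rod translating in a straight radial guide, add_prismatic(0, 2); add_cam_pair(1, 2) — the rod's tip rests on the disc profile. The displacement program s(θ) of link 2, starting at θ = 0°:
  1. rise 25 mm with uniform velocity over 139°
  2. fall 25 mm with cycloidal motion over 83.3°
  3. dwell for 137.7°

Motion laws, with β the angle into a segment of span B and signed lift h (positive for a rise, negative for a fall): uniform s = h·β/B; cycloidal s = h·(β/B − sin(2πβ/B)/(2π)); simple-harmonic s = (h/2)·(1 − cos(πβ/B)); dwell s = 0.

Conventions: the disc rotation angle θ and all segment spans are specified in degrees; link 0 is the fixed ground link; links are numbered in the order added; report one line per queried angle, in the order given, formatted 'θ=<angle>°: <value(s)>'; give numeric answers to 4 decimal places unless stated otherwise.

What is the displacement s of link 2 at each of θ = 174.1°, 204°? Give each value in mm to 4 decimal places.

seg 1 [0°–139°] uniform, h=25: full span → s += 25 → s = 25.0000
seg 2 [139°–222.3°] cycloidal, h=-25: θ=174.1° here. β=35.1, B=83.3. -25·(0.4214 − sin(2π·0.4214)/(2π)) = -8.6474 → s = 16.3526
seg 2 [139°–222.3°] cycloidal, h=-25: θ=204° here. β=65, B=83.3. -25·(0.7803 − sin(2π·0.7803)/(2π)) = -23.4147 → s = 1.5853

θ=174.1°: 16.3526
θ=204°: 1.5853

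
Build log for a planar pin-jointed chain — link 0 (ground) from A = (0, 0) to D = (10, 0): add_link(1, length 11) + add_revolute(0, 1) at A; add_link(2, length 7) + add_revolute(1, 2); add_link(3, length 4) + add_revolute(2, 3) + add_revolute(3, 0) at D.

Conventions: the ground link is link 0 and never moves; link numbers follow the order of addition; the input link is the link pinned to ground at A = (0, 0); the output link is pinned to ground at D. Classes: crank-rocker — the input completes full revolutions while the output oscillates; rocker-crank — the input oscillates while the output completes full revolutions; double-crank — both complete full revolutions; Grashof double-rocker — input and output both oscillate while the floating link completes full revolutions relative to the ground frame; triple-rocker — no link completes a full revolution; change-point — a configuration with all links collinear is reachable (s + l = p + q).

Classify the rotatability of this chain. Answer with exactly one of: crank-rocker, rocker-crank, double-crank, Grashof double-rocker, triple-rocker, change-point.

lengths: ground=10, input=11, coupler=7, output=4
sorted: s=4 (shortest), l=11 (longest), p+q=17
s + l = 15 vs p + q = 17
s + l < p + q (Grashof) with shortest = output link → rocker-crank

rocker-crank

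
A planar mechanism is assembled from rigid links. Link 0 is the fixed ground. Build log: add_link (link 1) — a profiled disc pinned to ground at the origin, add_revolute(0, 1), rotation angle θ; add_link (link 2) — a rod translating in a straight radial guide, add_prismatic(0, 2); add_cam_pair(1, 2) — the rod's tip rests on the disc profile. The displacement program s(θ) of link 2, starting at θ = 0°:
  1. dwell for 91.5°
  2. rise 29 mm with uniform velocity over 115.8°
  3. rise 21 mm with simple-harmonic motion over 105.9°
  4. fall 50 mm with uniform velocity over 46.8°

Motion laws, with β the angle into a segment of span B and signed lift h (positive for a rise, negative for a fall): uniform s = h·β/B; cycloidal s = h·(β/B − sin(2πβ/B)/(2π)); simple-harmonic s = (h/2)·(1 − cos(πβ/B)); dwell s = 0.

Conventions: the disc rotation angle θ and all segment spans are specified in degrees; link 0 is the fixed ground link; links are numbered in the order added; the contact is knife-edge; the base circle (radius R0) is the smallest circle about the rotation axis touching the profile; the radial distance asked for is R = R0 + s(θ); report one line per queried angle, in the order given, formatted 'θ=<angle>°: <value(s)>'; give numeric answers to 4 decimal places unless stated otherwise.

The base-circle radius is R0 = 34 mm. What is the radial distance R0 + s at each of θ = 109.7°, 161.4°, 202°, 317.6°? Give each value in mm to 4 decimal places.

seg 1 [0°–91.5°] dwell: s stays 0.0000
seg 2 [91.5°–207.3°] uniform, h=29: θ=109.7° here. β=18.2, B=115.8. 29·18.2/115.8 = 4.5579 → s = 4.5579
seg 2 [91.5°–207.3°] uniform, h=29: θ=161.4° here. β=69.9, B=115.8. 29·69.9/115.8 = 17.5052 → s = 17.5052
seg 2 [91.5°–207.3°] uniform, h=29: θ=202° here. β=110.5, B=115.8. 29·110.5/115.8 = 27.6727 → s = 27.6727
seg 2 [91.5°–207.3°] uniform, h=29: full span → s += 29 → s = 29.0000
seg 3 [207.3°–313.2°] simple-harmonic, h=21: full span → s += 21 → s = 50.0000
seg 4 [313.2°–360°] uniform, h=-50: θ=317.6° here. β=4.4, B=46.8. -50·4.4/46.8 = -4.7009 → s = 45.2991
θ=109.7°: R = R0 + s = 34 + 4.5579 = 38.5579
θ=161.4°: R = R0 + s = 34 + 17.5052 = 51.5052
θ=202°: R = R0 + s = 34 + 27.6727 = 61.6727
θ=317.6°: R = R0 + s = 34 + 45.2991 = 79.2991

θ=109.7°: 38.5579
θ=161.4°: 51.5052
θ=202°: 61.6727
θ=317.6°: 79.2991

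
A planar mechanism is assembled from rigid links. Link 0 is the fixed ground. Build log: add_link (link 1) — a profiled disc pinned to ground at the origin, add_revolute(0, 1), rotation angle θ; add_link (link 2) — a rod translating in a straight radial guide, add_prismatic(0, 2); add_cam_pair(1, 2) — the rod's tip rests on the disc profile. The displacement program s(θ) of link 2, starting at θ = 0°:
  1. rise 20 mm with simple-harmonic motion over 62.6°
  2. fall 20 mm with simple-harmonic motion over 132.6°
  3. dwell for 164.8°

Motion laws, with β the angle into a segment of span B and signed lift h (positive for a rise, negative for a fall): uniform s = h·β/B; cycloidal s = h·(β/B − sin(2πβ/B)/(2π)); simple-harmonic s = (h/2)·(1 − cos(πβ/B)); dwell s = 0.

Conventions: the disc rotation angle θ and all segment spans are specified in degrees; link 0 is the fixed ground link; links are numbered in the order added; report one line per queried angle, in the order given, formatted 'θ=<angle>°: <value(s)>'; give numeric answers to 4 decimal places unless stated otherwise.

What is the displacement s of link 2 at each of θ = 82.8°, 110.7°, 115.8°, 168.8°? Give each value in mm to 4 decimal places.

seg 1 [0°–62.6°] simple-harmonic, h=20: full span → s += 20 → s = 20.0000
seg 2 [62.6°–195.2°] simple-harmonic, h=-20: θ=82.8° here. β=20.2, B=132.6. -20/2·(1 − cos(π·0.1523)) = -1.1235 → s = 18.8765
seg 2 [62.6°–195.2°] simple-harmonic, h=-20: θ=110.7° here. β=48.1, B=132.6. -20/2·(1 − cos(π·0.3627)) = -5.8204 → s = 14.1796
seg 2 [62.6°–195.2°] simple-harmonic, h=-20: θ=115.8° here. β=53.2, B=132.6. -20/2·(1 − cos(π·0.4012)) = -6.9459 → s = 13.0541
seg 2 [62.6°–195.2°] simple-harmonic, h=-20: θ=168.8° here. β=106.2, B=132.6. -20/2·(1 − cos(π·0.8009)) = -18.1068 → s = 1.8932

θ=82.8°: 18.8765
θ=110.7°: 14.1796
θ=115.8°: 13.0541
θ=168.8°: 1.8932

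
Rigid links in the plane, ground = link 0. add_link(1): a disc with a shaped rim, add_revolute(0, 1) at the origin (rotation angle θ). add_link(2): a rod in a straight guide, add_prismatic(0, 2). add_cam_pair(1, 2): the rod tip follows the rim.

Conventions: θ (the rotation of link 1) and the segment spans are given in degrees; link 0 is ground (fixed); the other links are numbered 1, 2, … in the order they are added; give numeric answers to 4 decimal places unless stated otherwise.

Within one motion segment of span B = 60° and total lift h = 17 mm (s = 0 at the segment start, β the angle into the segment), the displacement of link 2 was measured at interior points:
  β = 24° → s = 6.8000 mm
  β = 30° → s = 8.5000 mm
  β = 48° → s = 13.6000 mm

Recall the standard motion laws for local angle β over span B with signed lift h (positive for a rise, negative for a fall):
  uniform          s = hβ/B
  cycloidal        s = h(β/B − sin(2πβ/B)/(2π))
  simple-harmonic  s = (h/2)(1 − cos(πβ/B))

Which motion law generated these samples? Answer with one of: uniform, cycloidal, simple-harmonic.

candidates at β/B = r: uniform s = h·r (linear in β); cycloidal s = h·(r − sin(2πr)/(2π)); simple-harmonic s = (h/2)(1 − cos(πr))
β=24°: printed 6.8000 | uniform 6.8000, cycloidal 5.2097, simple-harmonic 5.8734
β=30°: printed 8.5000 | uniform 8.5000, cycloidal 8.5000, simple-harmonic 8.5000
β=48°: printed 13.6000 | uniform 13.6000, cycloidal 16.1732, simple-harmonic 15.3766
only one law matches every sample → uniform

uniform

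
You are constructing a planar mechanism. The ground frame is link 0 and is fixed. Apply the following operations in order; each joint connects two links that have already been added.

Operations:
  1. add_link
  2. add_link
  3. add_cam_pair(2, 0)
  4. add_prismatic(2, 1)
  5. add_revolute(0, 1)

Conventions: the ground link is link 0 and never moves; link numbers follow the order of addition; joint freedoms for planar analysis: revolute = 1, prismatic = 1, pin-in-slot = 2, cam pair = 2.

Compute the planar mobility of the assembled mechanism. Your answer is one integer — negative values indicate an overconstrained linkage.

ground; <1,0,0>
#1 <2,0,0>
#2 <3,0,0>
C:2↔0 J2 <3,0,1>
P:2↔1 J1 <3,1,1>
R:0↔1 J1 <3,2,1>
3×2 − 2×2 − 1×1 = 1

M = 1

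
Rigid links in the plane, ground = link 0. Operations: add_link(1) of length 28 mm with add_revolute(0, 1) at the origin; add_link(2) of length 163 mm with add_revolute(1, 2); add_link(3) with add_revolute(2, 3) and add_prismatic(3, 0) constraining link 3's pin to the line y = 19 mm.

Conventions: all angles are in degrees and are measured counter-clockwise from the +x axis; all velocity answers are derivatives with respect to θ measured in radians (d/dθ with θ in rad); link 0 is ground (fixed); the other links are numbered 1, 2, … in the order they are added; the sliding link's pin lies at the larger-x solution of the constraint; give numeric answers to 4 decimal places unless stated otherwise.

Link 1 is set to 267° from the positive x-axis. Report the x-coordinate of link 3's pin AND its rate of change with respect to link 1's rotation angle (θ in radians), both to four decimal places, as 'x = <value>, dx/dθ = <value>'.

geometry: r = 28 mm, L = 163 mm, e = 19 mm
crank pin P = (r cos θ, r sin θ) = (-1.465407, -27.961627)
h = r sin θ − e = -27.961627 − 19 = -46.961627
x = r cos θ + √(L² − h²) = -1.465407 + 156.088454 = 154.623048
dx/dθ = −r sin θ − h·r cos θ/√(L² − h²) (θ in radians; h = -46.961627) = 27.520737

x = 154.6230, dx/dθ = 27.5207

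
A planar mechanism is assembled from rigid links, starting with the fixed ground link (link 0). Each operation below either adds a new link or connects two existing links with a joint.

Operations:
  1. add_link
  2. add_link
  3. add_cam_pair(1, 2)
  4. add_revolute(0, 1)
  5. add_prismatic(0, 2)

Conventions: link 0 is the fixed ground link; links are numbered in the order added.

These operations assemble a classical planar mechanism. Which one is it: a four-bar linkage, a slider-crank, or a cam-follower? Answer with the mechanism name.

links: 3 (incl. ground); joints: 1 revolute, 1 prismatic, 1 higher (cam) pair, forming one closed loop
3 links, revolute + prismatic + higher pair in one loop → cam-follower

cam-follower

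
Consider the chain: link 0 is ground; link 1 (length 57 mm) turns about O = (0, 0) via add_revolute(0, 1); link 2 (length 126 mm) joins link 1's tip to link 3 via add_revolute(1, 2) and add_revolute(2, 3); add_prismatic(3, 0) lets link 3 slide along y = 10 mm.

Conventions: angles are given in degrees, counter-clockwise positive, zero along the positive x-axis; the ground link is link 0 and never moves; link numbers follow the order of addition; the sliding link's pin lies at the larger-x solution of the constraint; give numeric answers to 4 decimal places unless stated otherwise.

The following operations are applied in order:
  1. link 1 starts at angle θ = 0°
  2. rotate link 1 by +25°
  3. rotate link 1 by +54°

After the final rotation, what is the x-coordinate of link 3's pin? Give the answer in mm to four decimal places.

geometry: r = 57 mm, L = 126 mm, e = 10 mm; θ starts at 0°
rotate link 1 by +25°: θ ← 0° +25° = 25°
rotate link 1 by +54°: θ ← 25° +54° = 79°
crank pin P = (r cos θ, r sin θ) = (10.876113, 55.952749)
h = r sin θ − e = 55.952749 − 10 = 45.952749
x = r cos θ + √(L² − h²) = 10.876113 + 117.321545 = 128.197657

128.1977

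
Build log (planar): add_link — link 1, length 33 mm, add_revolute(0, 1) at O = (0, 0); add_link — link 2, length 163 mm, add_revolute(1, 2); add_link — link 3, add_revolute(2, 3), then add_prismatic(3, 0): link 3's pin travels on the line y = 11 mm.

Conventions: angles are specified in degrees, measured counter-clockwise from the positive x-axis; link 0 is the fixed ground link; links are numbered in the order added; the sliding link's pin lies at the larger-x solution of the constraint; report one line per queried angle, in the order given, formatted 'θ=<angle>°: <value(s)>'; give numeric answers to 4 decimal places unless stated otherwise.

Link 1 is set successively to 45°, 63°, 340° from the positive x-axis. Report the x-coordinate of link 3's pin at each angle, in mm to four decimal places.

geometry: r = 33 mm, L = 163 mm, e = 11 mm
θ=45°: crank pin P = (r cos θ, r sin θ) = (23.334524, 23.334524)
θ=45°: h = r sin θ − e = 23.334524 − 11 = 12.334524
θ=45°: x = r cos θ + √(L² − h²) = 23.334524 + 162.532641 = 185.867165
θ=63°: crank pin P = (r cos θ, r sin θ) = (14.981686, 29.403215)
θ=63°: h = r sin θ − e = 29.403215 − 11 = 18.403215
θ=63°: x = r cos θ + √(L² − h²) = 14.981686 + 161.957777 = 176.939464
θ=340°: crank pin P = (r cos θ, r sin θ) = (31.009856, -11.286665)
θ=340°: h = r sin θ − e = -11.286665 − 11 = -22.286665
θ=340°: x = r cos θ + √(L² − h²) = 31.009856 + 161.469206 = 192.479063

θ=45°: 185.8672
θ=63°: 176.9395
θ=340°: 192.4791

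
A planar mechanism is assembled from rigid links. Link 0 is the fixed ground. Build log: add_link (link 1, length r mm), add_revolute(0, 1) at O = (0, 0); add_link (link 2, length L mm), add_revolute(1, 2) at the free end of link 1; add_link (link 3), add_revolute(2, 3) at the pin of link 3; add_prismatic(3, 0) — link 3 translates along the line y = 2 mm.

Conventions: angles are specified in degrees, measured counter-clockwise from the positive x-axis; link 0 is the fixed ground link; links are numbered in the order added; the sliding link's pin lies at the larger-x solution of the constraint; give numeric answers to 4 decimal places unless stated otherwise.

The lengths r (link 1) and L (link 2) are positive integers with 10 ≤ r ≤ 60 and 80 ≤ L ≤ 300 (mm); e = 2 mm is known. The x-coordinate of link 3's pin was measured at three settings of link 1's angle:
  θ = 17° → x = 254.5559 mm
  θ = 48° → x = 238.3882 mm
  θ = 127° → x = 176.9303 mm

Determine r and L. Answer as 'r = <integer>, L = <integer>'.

constraint per measurement: (x − r cos θ)² + (r sin θ − e)² = L²
subtracting the θ₁ and θ₂ equations cancels the r² and L² terms:
r = (x₁² − x₂²) / (2[(x₁cos θ₁ + e sin θ₁) − (x₂cos θ₂ + e sin θ₂)]) = 47.9999 → r = 48
L² = (x₁ − r cos θ₁)² + (r sin θ₁ − e)² = 43681.0011 → L = 209.0000 → L = 209
check at θ₃=127°: x = 176.9303 (printed 176.9303) ✓

r = 48, L = 209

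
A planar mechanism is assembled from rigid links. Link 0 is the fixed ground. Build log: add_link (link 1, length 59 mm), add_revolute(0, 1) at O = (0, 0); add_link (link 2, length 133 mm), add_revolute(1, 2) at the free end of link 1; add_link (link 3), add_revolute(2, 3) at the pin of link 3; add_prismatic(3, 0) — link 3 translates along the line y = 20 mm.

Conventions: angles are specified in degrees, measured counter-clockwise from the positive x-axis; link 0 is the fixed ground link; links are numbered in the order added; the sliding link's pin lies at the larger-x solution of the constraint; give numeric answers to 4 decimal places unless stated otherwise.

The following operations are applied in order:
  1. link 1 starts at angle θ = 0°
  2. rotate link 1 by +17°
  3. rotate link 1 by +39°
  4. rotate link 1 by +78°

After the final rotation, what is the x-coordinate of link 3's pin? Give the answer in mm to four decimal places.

geometry: r = 59 mm, L = 133 mm, e = 20 mm; θ starts at 0°
rotate link 1 by +17°: θ ← 0° +17° = 17°
rotate link 1 by +39°: θ ← 17° +39° = 56°
rotate link 1 by +78°: θ ← 56° +78° = 134°
crank pin P = (r cos θ, r sin θ) = (-40.984844, 42.441048)
h = r sin θ − e = 42.441048 − 20 = 22.441048
x = r cos θ + √(L² − h²) = -40.984844 + 131.093094 = 90.108250

90.1083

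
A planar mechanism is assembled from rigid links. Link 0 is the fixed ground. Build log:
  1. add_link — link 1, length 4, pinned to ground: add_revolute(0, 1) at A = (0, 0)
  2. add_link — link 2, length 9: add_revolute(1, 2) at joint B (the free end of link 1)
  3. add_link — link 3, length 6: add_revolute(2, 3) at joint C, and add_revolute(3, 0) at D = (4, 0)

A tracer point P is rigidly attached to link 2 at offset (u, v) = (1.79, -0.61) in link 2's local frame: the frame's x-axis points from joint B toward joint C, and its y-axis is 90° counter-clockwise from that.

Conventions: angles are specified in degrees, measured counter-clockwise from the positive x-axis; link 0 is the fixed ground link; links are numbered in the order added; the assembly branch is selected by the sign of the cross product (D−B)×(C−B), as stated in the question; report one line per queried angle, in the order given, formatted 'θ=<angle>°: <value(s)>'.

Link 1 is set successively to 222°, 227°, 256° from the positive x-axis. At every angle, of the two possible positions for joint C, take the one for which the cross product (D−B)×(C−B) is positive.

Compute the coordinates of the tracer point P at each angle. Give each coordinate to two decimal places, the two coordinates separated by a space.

A=(0,0), D=(4.00,0)
θ=222°: B = A + 4.00·(cos222°, sin222°) = (-2.9726, -2.6765)
θ=222°: |BD| = 7.4686
θ=222°: circle(B,9.00) ∩ circle(D,6.00): a=6.7469, h=5.9564
θ=222°:   candidates: C₊=(1.1916,5.3022) cross=44.486; C₋=(5.4608,-5.8195) cross=-44.486
θ=222°:   branch + wants cross > 0 → take C=(1.1916,5.3022) (cross=44.486)
θ=222°: ex = (C−B)/|BC| = (0.4627,0.8865); ey = (-0.8865,0.4627)
θ=222°: P = B + 1.79·ex + -0.61·ey = (-1.6036,-1.3719)
θ=227°: B = A + 4.00·(cos227°, sin227°) = (-2.7280, -2.9254)
θ=227°: |BD| = 7.3365
θ=227°: circle(B,9.00) ∩ circle(D,6.00): a=6.7351, h=5.9698
θ=227°:   candidates: C₊=(1.0681,5.2349) cross=43.797; C₋=(5.8290,-5.7145) cross=-43.797
θ=227°:   branch + wants cross > 0 → take C=(1.0681,5.2349) (cross=43.797)
θ=227°: ex = (C−B)/|BC| = (0.4218,0.9067); ey = (-0.9067,0.4218)
θ=227°: P = B + 1.79·ex + -0.61·ey = (-1.4199,-1.5597)
θ=256°: B = A + 4.00·(cos256°, sin256°) = (-0.9677, -3.8812)
θ=256°: |BD| = 6.3041
θ=256°: circle(B,9.00) ∩ circle(D,6.00): a=6.7212, h=5.9855
θ=256°:   candidates: C₊=(0.6436,4.9734) cross=37.733; C₋=(8.0137,-4.4599) cross=-37.733
θ=256°:   branch + wants cross > 0 → take C=(0.6436,4.9734) (cross=37.733)
θ=256°: ex = (C−B)/|BC| = (0.1790,0.9838); ey = (-0.9838,0.1790)
θ=256°: P = B + 1.79·ex + -0.61·ey = (-0.0471,-2.2293)

θ=222°: -1.60 -1.37
θ=227°: -1.42 -1.56
θ=256°: -0.05 -2.23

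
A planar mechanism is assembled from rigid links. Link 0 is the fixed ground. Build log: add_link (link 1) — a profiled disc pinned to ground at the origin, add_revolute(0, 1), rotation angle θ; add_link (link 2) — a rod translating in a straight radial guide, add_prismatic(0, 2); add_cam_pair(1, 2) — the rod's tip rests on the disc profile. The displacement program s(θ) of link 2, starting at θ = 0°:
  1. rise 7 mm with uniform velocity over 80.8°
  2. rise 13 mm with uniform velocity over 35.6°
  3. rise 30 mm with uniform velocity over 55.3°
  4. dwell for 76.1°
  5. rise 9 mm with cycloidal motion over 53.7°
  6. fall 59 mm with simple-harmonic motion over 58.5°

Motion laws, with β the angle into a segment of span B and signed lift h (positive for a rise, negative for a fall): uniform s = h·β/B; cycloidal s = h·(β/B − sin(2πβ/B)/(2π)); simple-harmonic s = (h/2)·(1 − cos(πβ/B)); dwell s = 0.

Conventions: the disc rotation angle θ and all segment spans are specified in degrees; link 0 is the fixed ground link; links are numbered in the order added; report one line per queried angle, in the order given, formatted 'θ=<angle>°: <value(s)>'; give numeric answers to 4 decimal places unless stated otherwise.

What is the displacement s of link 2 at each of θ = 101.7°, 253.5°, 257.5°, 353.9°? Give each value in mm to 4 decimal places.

seg 1 [0°–80.8°] uniform, h=7: full span → s += 7 → s = 7.0000
seg 2 [80.8°–116.4°] uniform, h=13: θ=101.7° here. β=20.9, B=35.6. 13·20.9/35.6 = 7.6320 → s = 14.6320
seg 2 [80.8°–116.4°] uniform, h=13: full span → s += 13 → s = 20.0000
seg 3 [116.4°–171.7°] uniform, h=30: full span → s += 30 → s = 50.0000
seg 4 [171.7°–247.8°] dwell: s stays 50.0000
seg 5 [247.8°–301.5°] cycloidal, h=9: θ=253.5° here. β=5.7, B=53.7. 9·(0.1061 − sin(2π·0.1061)/(2π)) = 0.0693 → s = 50.0693
seg 5 [247.8°–301.5°] cycloidal, h=9: θ=257.5° here. β=9.7, B=53.7. 9·(0.1806 − sin(2π·0.1806)/(2π)) = 0.3272 → s = 50.3272
seg 5 [247.8°–301.5°] cycloidal, h=9: full span → s += 9 → s = 59.0000
seg 6 [301.5°–360°] simple-harmonic, h=-59: θ=353.9° here. β=52.4, B=58.5. -59/2·(1 − cos(π·0.8957)) = -57.4313 → s = 1.5687

θ=101.7°: 14.6320
θ=253.5°: 50.0693
θ=257.5°: 50.3272
θ=353.9°: 1.5687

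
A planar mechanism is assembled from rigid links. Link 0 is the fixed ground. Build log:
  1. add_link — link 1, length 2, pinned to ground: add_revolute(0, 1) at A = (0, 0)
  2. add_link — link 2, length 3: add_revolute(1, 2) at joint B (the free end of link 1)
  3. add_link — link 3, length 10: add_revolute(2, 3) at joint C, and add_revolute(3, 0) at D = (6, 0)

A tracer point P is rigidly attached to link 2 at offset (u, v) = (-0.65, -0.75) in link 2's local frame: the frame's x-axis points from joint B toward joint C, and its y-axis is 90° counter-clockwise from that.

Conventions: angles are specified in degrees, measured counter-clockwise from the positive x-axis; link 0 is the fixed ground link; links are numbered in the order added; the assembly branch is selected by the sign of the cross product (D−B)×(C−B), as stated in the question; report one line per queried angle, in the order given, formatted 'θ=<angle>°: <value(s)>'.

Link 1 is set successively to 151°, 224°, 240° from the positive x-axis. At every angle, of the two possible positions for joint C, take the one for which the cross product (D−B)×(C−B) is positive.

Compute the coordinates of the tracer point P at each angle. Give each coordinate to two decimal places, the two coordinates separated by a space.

A=(0,0), D=(6.00,0)
θ=151°: B = A + 2.00·(cos151°, sin151°) = (-1.7492, 0.9696)
θ=151°: |BD| = 7.8097
θ=151°: circle(B,3.00) ∩ circle(D,10.00): a=-1.9213, h=2.3041
θ=151°:   candidates: C₊=(-3.3696,3.4944) cross=17.994; C₋=(-3.9417,-1.0781) cross=-17.994
θ=151°:   branch + wants cross > 0 → take C=(-3.3696,3.4944) (cross=17.994)
θ=151°: ex = (C−B)/|BC| = (-0.5401,0.8416); ey = (-0.8416,-0.5401)
θ=151°: P = B + -0.65·ex + -0.75·ey = (-0.7670,0.8277)
θ=224°: B = A + 2.00·(cos224°, sin224°) = (-1.4387, -1.3893)
θ=224°: |BD| = 7.5673
θ=224°: circle(B,3.00) ∩ circle(D,10.00): a=-2.2291, h=2.0078
θ=224°:   candidates: C₊=(-3.9985,0.1751) cross=15.194; C₋=(-3.2612,-3.7722) cross=-15.194
θ=224°:   branch + wants cross > 0 → take C=(-3.9985,0.1751) (cross=15.194)
θ=224°: ex = (C−B)/|BC| = (-0.8533,0.5215); ey = (-0.5215,-0.8533)
θ=224°: P = B + -0.65·ex + -0.75·ey = (-0.4929,-1.0883)
θ=240°: B = A + 2.00·(cos240°, sin240°) = (-1.0000, -1.7321)
θ=240°: |BD| = 7.2111
θ=240°: circle(B,3.00) ∩ circle(D,10.00): a=-2.7042, h=1.2990
θ=240°:   candidates: C₊=(-3.9370,-1.1206) cross=9.367; C₋=(-3.3130,-3.6426) cross=-9.367
θ=240°:   branch + wants cross > 0 → take C=(-3.9370,-1.1206) (cross=9.367)
θ=240°: ex = (C−B)/|BC| = (-0.9790,0.2038); ey = (-0.2038,-0.9790)
θ=240°: P = B + -0.65·ex + -0.75·ey = (-0.2108,-1.1303)

θ=151°: -0.77 0.83
θ=224°: -0.49 -1.09
θ=240°: -0.21 -1.13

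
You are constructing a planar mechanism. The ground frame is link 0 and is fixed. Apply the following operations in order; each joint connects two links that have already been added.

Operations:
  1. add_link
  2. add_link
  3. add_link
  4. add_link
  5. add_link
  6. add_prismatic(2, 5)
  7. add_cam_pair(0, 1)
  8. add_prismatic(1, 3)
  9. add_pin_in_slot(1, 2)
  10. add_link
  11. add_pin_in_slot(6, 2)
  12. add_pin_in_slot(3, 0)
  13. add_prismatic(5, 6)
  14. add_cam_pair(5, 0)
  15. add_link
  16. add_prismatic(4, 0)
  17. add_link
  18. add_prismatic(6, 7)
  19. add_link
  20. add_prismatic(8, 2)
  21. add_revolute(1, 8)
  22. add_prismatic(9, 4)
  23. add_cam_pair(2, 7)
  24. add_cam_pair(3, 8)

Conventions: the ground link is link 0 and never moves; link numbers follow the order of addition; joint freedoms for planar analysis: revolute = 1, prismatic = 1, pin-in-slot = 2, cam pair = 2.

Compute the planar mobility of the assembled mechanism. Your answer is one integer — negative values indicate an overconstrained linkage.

L=1 J1=0 J2=0
add link → L=2 J1=0 J2=0
add link → L=3 J1=0 J2=0
add link → L=4 J1=0 J2=0
add link → L=5 J1=0 J2=0
add link → L=6 J1=0 J2=0
P@2,5 dof=1 J1 → L=6 J1=1 J2=0
C@0,1 dof=2 J2 → L=6 J1=1 J2=1
P@1,3 dof=1 J1 → L=6 J1=2 J2=1
PS@1,2 dof=2 J2 → L=6 J1=2 J2=2
add link → L=7 J1=2 J2=2
PS@6,2 dof=2 J2 → L=7 J1=2 J2=3
PS@3,0 dof=2 J2 → L=7 J1=2 J2=4
P@5,6 dof=1 J1 → L=7 J1=3 J2=4
C@5,0 dof=2 J2 → L=7 J1=3 J2=5
add link → L=8 J1=3 J2=5
P@4,0 dof=1 J1 → L=8 J1=4 J2=5
add link → L=9 J1=4 J2=5
P@6,7 dof=1 J1 → L=9 J1=5 J2=5
add link → L=10 J1=5 J2=5
P@8,2 dof=1 J1 → L=10 J1=6 J2=5
R@1,8 dof=1 J1 → L=10 J1=7 J2=5
P@9,4 dof=1 J1 → L=10 J1=8 J2=5
C@2,7 dof=2 J2 → L=10 J1=8 J2=6
C@3,8 dof=2 J2 → L=10 J1=8 J2=7
M=3(L−1)−2J1−J2=3·9−2·8−7=4

M = 4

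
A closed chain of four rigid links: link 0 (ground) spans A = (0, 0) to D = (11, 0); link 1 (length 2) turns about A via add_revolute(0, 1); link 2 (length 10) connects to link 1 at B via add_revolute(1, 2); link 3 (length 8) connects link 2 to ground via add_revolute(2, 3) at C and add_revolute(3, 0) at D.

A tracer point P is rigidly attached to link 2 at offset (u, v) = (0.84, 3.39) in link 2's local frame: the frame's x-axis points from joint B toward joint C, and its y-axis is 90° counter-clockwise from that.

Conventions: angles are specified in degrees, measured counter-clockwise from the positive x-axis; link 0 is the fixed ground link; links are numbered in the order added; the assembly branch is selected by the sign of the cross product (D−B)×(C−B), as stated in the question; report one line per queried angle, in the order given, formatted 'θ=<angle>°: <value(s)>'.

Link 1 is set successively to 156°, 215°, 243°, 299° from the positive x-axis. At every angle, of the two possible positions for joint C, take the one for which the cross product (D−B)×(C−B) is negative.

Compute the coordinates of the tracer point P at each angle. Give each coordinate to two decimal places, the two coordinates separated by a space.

A=(0,0), D=(11.00,0)
θ=156°: B = A + 2.00·(cos156°, sin156°) = (-1.8271, 0.8135)
θ=156°: |BD| = 12.8529
θ=156°: circle(B,10.00) ∩ circle(D,8.00): a=7.8269, h=6.2241
θ=156°:   candidates: C₊=(6.3780,6.5297) cross=79.998; C₋=(5.5902,-5.8935) cross=-79.998
θ=156°:   branch - wants cross < 0 → take C=(5.5902,-5.8935) (cross=-79.998)
θ=156°: ex = (C−B)/|BC| = (0.7417,-0.6707); ey = (0.6707,0.7417)
θ=156°: P = B + 0.84·ex + 3.39·ey = (1.0696,2.7645)
θ=215°: B = A + 2.00·(cos215°, sin215°) = (-1.6383, -1.1472)
θ=215°: |BD| = 12.6903
θ=215°: circle(B,10.00) ∩ circle(D,8.00): a=7.7635, h=6.3030
θ=215°:   candidates: C₊=(5.5237,5.8318) cross=79.986; C₋=(6.6632,-6.7225) cross=-79.986
θ=215°:   branch - wants cross < 0 → take C=(6.6632,-6.7225) (cross=-79.986)
θ=215°: ex = (C−B)/|BC| = (0.8302,-0.5575); ey = (0.5575,0.8302)
θ=215°: P = B + 0.84·ex + 3.39·ey = (0.9491,1.1987)
θ=243°: B = A + 2.00·(cos243°, sin243°) = (-0.9080, -1.7820)
θ=243°: |BD| = 12.0406
θ=243°: circle(B,10.00) ∩ circle(D,8.00): a=7.5152, h=6.5971
θ=243°:   candidates: C₊=(5.5481,5.8547) cross=79.432; C₋=(7.5009,-7.1942) cross=-79.432
θ=243°:   branch - wants cross < 0 → take C=(7.5009,-7.1942) (cross=-79.432)
θ=243°: ex = (C−B)/|BC| = (0.8409,-0.5412); ey = (0.5412,0.8409)
θ=243°: P = B + 0.84·ex + 3.39·ey = (1.6331,0.6140)
θ=299°: B = A + 2.00·(cos299°, sin299°) = (0.9696, -1.7492)
θ=299°: |BD| = 10.1818
θ=299°: circle(B,10.00) ∩ circle(D,8.00): a=6.8587, h=7.2772
θ=299°:   candidates: C₊=(6.4762,6.5981) cross=74.095; C₋=(8.9766,-7.7399) cross=-74.095
θ=299°:   branch - wants cross < 0 → take C=(8.9766,-7.7399) (cross=-74.095)
θ=299°: ex = (C−B)/|BC| = (0.8007,-0.5991); ey = (0.5991,0.8007)
θ=299°: P = B + 0.84·ex + 3.39·ey = (3.6730,0.4619)

θ=156°: 1.07 2.76
θ=215°: 0.95 1.20
θ=243°: 1.63 0.61
θ=299°: 3.67 0.46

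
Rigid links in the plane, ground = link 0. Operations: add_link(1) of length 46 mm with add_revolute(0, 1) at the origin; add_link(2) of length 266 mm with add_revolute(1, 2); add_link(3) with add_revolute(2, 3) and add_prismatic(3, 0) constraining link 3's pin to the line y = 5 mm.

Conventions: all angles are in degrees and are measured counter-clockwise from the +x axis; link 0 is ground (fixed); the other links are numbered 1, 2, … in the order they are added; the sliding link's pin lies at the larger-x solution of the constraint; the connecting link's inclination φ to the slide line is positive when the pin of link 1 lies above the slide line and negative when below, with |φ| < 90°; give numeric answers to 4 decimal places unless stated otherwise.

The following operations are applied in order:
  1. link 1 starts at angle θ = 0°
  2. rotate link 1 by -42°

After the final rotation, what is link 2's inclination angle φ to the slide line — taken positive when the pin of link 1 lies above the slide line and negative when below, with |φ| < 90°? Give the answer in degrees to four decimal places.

geometry: r = 46 mm, L = 266 mm, e = 5 mm; θ starts at 0°
rotate link 1 by -42°: θ ← 0° -42° = -42°
h = r sin θ − e = -30.780008 − 5 = -35.780008
sin φ = h / L = -35.780008 / 266 = -0.13451131
φ = arcsin(-0.13451131) = -7.730362°

-7.7304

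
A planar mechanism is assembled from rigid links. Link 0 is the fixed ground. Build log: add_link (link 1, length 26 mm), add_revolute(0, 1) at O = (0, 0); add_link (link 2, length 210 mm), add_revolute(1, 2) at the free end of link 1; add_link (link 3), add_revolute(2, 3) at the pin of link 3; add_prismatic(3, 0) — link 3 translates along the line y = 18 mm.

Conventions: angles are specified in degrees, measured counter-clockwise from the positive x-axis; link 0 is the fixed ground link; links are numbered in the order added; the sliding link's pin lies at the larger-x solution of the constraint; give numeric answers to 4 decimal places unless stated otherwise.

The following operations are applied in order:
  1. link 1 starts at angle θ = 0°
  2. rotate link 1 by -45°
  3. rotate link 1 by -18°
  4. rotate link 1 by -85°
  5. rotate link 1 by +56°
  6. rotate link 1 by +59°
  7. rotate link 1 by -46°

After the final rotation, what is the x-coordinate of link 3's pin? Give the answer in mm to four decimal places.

geometry: r = 26 mm, L = 210 mm, e = 18 mm; θ starts at 0°
rotate link 1 by -45°: θ ← 0° -45° = -45°
rotate link 1 by -18°: θ ← -45° -18° = -63°
rotate link 1 by -85°: θ ← -63° -85° = -148°
rotate link 1 by +56°: θ ← -148° +56° = -92°
rotate link 1 by +59°: θ ← -92° +59° = -33°
rotate link 1 by -46°: θ ← -33° -46° = -79°
crank pin P = (r cos θ, r sin θ) = (4.961034, -25.522307)
h = r sin θ − e = -25.522307 − 18 = -43.522307
x = r cos θ + √(L² − h²) = 4.961034 + 205.440524 = 210.401558

210.4016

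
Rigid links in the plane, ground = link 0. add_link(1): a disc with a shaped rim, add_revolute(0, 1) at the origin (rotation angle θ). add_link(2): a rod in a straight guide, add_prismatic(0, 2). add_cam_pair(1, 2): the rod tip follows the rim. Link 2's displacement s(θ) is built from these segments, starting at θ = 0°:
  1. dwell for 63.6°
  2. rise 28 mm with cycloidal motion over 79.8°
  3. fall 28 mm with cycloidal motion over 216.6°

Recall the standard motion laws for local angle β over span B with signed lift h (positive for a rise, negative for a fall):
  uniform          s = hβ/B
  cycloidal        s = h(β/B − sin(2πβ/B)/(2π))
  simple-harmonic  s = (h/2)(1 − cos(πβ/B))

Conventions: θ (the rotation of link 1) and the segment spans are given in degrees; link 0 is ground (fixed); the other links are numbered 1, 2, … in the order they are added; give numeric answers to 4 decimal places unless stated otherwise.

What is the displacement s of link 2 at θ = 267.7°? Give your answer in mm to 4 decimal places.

segment 1 (0° to 63.6°, dwell): s unchanged at 0.0000
segment 2 (63.6° to 143.4°, cycloidal, h = 28) is passed completely: s = 0.0000 + (28) = 28.0000
θ = 267.7° falls in segment 3 (143.4° to 360°, cycloidal, h = -28): β = 267.7 − 143.4 = 124.3°, B = 216.6°; Δs = -28·(0.5739 − sin(2π·0.5739)/(2π)) = -18.0632; s = 28.0000 − 18.0632 = 9.9368

9.9368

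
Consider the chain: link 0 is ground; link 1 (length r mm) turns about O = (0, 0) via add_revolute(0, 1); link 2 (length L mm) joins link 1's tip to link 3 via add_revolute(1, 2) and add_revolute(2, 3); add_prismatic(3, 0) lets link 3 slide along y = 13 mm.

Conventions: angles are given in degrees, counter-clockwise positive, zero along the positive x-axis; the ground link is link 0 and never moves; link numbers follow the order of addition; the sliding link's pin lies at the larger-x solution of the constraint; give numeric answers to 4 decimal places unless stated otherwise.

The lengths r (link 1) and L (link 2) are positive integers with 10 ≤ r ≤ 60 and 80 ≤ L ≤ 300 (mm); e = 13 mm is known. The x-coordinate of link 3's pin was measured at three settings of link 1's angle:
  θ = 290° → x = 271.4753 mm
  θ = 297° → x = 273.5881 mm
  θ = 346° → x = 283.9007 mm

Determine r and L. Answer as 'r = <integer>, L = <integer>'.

constraint per measurement: (x − r cos θ)² + (r sin θ − e)² = L²
subtracting the θ₁ and θ₂ equations cancels the r² and L² terms:
r = (x₁² − x₂²) / (2[(x₁cos θ₁ + e sin θ₁) − (x₂cos θ₂ + e sin θ₂)]) = 17.9999 → r = 18
L² = (x₁ − r cos θ₁)² + (r sin θ₁ − e)² = 71289.0139 → L = 267.0000 → L = 267
check at θ₃=346°: x = 283.9007 (printed 283.9007) ✓

r = 18, L = 267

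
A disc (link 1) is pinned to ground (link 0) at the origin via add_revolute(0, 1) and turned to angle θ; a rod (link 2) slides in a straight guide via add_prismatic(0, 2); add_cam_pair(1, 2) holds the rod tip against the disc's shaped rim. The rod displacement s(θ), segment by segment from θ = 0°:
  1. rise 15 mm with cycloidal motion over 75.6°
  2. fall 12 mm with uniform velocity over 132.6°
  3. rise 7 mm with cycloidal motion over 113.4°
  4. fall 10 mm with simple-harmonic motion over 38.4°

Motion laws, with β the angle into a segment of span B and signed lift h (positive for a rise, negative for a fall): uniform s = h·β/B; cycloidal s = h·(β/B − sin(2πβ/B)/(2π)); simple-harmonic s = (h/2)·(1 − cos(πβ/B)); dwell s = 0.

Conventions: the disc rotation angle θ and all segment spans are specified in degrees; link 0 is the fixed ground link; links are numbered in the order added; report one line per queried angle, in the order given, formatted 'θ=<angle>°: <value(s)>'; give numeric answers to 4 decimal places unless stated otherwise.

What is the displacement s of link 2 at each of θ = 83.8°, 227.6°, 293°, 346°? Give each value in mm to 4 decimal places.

segment 1 (0° to 75.6°, cycloidal, h = 15) is passed completely: s = 0.0000 + (15) = 15.0000
θ = 83.8° falls in segment 2 (75.6° to 208.2°, uniform, h = -12): β = 83.8 − 75.6 = 8.2°, B = 132.6°; Δs = -12·8.2/132.6 = -0.7421; s = 15.0000 − 0.7421 = 14.2579
segment 2 (75.6° to 208.2°, uniform, h = -12) is passed completely: s = 15.0000 + (-12) = 3.0000
θ = 227.6° falls in segment 3 (208.2° to 321.6°, cycloidal, h = 7): β = 227.6 − 208.2 = 19.4°, B = 113.4°; Δs = 7·(0.1711 − sin(2π·0.1711)/(2π)) = 0.2176; s = 3.0000 + 0.2176 = 3.2176
θ = 293° falls in segment 3 (208.2° to 321.6°, cycloidal, h = 7): β = 293 − 208.2 = 84.8°, B = 113.4°; Δs = 7·(0.7478 − sin(2π·0.7478)/(2π)) = 6.3485; s = 3.0000 + 6.3485 = 9.3485
segment 3 (208.2° to 321.6°, cycloidal, h = 7) is passed completely: s = 3.0000 + (7) = 10.0000
θ = 346° falls in segment 4 (321.6° to 360°, simple-harmonic, h = -10): β = 346 − 321.6 = 24.4°, B = 38.4°; Δs = -10/2·(1 − cos(π·0.6354)) = -7.0635; s = 10.0000 − 7.0635 = 2.9365

θ=83.8°: 14.2579
θ=227.6°: 3.2176
θ=293°: 9.3485
θ=346°: 2.9365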